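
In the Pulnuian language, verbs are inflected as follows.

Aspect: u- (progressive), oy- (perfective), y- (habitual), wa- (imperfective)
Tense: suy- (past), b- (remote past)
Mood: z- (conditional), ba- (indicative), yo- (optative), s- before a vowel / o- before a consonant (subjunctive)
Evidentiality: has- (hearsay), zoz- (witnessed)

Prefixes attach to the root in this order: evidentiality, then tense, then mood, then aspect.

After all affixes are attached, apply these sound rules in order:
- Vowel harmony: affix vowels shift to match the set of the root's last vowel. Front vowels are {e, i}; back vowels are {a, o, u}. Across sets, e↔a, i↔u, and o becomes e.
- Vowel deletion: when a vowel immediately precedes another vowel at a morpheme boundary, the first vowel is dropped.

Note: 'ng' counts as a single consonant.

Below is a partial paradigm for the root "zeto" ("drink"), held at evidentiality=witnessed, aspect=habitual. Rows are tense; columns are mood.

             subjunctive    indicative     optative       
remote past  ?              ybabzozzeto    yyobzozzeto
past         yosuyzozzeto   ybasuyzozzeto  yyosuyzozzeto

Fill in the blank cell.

Attach evidentiality witnessed zoz- → zozzeto.
Attach tense remote past b- → bzozzeto.
Attach mood subjunctive o- (before consonant 'b') → obzozzeto.
Attach aspect habitual y- → yobzozzeto.
Vowel harmony: no change.
Vowel deletion: no change.

yobzozzeto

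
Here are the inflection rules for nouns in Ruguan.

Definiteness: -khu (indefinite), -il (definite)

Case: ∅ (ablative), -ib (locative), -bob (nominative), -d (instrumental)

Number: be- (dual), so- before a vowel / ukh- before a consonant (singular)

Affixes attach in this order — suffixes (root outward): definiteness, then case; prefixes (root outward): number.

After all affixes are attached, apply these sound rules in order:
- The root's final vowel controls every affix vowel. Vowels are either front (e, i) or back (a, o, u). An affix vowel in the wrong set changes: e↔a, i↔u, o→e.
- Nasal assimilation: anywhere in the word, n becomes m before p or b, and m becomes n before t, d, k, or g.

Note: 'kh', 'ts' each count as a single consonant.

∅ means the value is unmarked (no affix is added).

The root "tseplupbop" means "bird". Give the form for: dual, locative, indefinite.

Attach definiteness indefinite -khu → tseplupbopkhu.
Attach case locative -ib → tseplupbopkhuib.
Attach number dual be- → betseplupbopkhuib.
Apply vowel harmony: betseplupbopkhuib → batseplupbopkhuub.
Nasal assimilation: no change.

batseplupbopkhuub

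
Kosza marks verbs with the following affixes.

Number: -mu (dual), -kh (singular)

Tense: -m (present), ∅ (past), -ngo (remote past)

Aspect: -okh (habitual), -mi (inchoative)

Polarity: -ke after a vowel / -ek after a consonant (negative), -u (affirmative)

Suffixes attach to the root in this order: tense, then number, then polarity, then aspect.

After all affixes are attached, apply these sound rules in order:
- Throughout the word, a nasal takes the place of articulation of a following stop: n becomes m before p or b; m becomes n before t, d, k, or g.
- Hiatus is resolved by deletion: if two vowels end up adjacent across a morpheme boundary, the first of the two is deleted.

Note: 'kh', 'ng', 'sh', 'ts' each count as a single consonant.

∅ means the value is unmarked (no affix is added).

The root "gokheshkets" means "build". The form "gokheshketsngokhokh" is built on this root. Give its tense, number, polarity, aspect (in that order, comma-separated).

remote past, singular, affirmative, habitual

Segment: gokheshkets-ngo-kh-u-okh.
tense: -ngo → remote past.
number: -kh → singular.
polarity: -u → affirmative.
aspect: -okh → habitual.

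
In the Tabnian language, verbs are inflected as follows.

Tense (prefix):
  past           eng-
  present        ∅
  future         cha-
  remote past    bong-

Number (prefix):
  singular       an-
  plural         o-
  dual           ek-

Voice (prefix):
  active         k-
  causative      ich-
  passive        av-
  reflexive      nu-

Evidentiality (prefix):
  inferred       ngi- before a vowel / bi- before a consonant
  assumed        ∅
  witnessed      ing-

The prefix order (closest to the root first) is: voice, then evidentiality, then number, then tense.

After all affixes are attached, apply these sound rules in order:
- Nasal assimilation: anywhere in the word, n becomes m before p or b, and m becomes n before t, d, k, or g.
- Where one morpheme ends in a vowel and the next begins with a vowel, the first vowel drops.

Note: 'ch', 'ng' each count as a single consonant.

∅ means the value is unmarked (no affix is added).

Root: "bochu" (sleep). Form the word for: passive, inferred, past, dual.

Attach voice passive av- → avbochu.
Attach evidentiality inferred ngi- (before vowel 'a') → ngiavbochu.
Attach number dual ek- → ekngiavbochu.
Attach tense past eng- → engekngiavbochu.
Nasal assimilation: no change.
Apply vowel deletion: engekngiavbochu → engekngavbochu.

engekngavbochu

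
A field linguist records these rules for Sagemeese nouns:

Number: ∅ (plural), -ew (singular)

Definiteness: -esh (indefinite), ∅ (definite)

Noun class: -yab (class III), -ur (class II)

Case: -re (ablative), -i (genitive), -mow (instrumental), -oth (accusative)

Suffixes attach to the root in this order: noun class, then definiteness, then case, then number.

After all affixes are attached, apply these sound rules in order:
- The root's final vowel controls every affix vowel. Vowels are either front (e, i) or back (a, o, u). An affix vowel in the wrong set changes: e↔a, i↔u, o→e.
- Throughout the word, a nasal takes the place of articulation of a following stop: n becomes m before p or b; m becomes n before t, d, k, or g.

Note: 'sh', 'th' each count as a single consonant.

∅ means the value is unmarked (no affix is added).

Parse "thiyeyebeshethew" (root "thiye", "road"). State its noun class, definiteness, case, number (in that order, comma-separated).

Segment: thiye-yab-esh-oth-ew.
noun class: -yab → class III.
definiteness: -esh → indefinite.
case: -oth → accusative.
number: -ew → singular.

class III, indefinite, accusative, singular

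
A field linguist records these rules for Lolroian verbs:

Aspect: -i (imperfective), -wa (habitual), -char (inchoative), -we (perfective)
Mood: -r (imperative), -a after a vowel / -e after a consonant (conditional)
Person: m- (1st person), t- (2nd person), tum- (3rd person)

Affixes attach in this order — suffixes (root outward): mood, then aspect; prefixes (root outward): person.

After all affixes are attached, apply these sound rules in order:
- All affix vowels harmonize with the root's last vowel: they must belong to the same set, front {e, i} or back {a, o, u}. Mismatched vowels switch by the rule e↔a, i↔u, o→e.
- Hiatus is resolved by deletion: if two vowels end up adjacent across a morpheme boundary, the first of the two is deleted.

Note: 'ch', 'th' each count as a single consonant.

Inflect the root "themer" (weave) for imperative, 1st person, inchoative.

mthemerrcher

Attach person 1st person m- → mthemer.
Attach mood imperative -r → mthemerr.
Attach aspect inchoative -char → mthemerrchar.
Apply vowel harmony: mthemerrchar → mthemerrcher.
Vowel deletion: no change.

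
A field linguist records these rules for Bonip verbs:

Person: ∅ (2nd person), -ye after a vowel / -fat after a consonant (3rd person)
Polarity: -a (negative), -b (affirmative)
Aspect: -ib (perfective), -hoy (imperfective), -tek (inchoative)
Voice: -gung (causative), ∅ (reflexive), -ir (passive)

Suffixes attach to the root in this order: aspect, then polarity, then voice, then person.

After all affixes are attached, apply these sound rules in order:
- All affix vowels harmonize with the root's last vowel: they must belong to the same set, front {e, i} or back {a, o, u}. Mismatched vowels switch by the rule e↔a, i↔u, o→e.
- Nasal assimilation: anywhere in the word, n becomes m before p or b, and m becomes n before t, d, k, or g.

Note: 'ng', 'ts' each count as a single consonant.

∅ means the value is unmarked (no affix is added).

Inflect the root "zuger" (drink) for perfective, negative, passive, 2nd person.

Attach aspect perfective -ib → zugerib.
Attach polarity negative -a → zugeriba.
Attach voice passive -ir → zugeribair.
person = 2nd person: zero marking, form stays zugeribair.
Apply vowel harmony: zugeribair → zugeribeir.
Nasal assimilation: no change.

zugeribeir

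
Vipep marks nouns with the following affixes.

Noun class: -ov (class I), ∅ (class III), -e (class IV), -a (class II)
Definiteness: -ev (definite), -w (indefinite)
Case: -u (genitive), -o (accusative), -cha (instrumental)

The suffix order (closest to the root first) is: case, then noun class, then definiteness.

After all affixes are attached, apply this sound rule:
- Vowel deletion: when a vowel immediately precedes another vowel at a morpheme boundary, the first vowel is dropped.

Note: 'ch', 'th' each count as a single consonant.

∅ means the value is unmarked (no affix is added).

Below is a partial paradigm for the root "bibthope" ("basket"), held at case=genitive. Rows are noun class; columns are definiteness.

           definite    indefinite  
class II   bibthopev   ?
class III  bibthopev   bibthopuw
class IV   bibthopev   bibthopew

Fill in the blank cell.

bibthopaw

Attach case genitive -u → bibthopeu.
Attach noun class class II -a → bibthopeua.
Attach definiteness indefinite -w → bibthopeuaw.
Apply vowel deletion: bibthopeuaw → bibthopaw.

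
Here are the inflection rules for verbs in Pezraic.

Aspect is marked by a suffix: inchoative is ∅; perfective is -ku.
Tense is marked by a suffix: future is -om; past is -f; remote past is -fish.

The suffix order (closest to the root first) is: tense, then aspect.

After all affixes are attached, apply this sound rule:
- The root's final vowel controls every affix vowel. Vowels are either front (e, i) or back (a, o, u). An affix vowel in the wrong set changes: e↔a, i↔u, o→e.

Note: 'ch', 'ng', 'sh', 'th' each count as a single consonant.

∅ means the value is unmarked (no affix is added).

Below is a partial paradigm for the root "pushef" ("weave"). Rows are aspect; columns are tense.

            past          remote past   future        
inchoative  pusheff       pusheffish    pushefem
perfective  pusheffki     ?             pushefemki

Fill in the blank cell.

Attach tense remote past -fish → pusheffish.
Attach aspect perfective -ku → pusheffishku.
Apply vowel harmony: pusheffishku → pusheffishki.

pusheffishki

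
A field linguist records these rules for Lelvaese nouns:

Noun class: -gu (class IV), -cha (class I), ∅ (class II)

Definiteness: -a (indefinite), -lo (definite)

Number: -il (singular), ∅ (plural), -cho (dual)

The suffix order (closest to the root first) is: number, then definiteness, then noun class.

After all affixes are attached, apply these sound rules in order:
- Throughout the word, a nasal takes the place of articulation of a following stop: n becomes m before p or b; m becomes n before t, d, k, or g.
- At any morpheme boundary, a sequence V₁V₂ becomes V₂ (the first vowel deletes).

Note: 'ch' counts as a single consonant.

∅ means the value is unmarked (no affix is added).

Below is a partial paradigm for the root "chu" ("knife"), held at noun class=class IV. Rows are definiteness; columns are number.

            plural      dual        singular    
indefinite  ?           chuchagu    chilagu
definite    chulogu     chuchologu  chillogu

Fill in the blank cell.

chagu

number = plural: zero marking, form stays chu.
Attach definiteness indefinite -a → chua.
Attach noun class class IV -gu → chuagu.
Nasal assimilation: no change.
Apply vowel deletion: chuagu → chagu.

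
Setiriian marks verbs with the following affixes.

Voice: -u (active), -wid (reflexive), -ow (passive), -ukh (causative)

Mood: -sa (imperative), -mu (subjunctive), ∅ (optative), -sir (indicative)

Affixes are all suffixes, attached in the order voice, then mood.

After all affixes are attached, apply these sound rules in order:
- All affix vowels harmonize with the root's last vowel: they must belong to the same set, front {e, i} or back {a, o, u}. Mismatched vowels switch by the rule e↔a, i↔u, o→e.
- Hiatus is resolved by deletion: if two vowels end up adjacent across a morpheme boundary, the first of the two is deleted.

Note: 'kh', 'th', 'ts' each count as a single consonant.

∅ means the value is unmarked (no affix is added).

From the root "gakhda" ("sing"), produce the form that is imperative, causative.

gakhdukhsa

Attach voice causative -ukh → gakhdaukh.
Attach mood imperative -sa → gakhdaukhsa.
Vowel harmony: no change.
Apply vowel deletion: gakhdaukhsa → gakhdukhsa.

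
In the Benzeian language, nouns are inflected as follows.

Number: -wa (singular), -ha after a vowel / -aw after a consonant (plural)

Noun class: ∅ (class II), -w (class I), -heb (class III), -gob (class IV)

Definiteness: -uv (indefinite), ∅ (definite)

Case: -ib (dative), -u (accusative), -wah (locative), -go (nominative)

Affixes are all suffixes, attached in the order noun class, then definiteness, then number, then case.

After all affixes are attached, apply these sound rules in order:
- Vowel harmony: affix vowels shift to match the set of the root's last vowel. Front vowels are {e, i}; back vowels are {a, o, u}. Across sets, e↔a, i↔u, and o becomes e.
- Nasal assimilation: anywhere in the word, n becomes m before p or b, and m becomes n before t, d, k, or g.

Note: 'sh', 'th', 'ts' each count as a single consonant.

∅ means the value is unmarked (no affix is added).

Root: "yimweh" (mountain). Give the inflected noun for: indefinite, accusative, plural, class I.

yimwehwivewi

Attach noun class class I -w → yimwehw.
Attach definiteness indefinite -uv → yimwehwuv.
Attach number plural -aw (after consonant 'v') → yimwehwuvaw.
Attach case accusative -u → yimwehwuvawu.
Apply vowel harmony: yimwehwuvawu → yimwehwivewi.
Nasal assimilation: no change.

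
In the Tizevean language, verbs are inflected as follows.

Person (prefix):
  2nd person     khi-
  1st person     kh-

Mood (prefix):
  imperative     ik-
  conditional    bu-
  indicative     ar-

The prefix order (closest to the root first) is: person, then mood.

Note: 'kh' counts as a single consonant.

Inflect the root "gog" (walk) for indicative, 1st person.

arkhgog

Attach person 1st person kh- → khgog.
Attach mood indicative ar- → arkhgog.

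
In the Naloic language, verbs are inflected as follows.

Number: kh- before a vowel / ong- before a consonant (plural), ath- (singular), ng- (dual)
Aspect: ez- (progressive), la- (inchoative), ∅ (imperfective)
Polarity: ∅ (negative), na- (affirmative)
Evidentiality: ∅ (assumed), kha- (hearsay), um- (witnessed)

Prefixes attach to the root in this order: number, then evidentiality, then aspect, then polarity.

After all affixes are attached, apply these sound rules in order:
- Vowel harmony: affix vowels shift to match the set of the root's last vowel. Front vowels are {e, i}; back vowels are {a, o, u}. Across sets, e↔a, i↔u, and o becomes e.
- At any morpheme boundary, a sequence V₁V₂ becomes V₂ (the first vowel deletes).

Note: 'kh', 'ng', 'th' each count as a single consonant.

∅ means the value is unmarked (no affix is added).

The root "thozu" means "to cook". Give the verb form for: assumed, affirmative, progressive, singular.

Attach number singular ath- → aththozu.
evidentiality = assumed: zero marking, form stays aththozu.
Attach aspect progressive ez- → ezaththozu.
Attach polarity affirmative na- → naezaththozu.
Apply vowel harmony: naezaththozu → naazaththozu.
Apply vowel deletion: naazaththozu → nazaththozu.

nazaththozu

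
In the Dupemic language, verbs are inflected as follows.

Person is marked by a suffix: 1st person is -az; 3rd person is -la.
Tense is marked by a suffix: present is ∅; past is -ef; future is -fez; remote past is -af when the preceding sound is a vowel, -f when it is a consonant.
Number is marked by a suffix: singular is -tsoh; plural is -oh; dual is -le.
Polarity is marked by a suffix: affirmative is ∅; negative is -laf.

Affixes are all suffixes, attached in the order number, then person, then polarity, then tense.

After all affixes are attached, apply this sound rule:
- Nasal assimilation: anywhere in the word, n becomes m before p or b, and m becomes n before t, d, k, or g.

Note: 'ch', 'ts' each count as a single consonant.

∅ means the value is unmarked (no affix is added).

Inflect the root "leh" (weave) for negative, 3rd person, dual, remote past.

lehlelalaff

Attach number dual -le → lehle.
Attach person 3rd person -la → lehlela.
Attach polarity negative -laf → lehlelalaf.
Attach tense remote past -f (after consonant 'f') → lehlelalaff.
Nasal assimilation: no change.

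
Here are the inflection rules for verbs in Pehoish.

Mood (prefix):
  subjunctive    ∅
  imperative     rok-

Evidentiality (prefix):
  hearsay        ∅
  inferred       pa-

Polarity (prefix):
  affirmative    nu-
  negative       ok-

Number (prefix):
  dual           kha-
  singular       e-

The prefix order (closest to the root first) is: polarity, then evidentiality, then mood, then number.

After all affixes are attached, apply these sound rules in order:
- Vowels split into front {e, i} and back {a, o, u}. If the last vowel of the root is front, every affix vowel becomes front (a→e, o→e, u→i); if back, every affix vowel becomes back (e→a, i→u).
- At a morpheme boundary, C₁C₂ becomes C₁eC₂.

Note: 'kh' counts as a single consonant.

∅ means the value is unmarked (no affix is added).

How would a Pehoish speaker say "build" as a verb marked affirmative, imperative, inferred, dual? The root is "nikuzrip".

Attach polarity affirmative nu- → nunikuzrip.
Attach evidentiality inferred pa- → panunikuzrip.
Attach mood imperative rok- → rokpanunikuzrip.
Attach number dual kha- → kharokpanunikuzrip.
Apply vowel harmony: kharokpanunikuzrip → kherekpeninikuzrip.
Apply epenthesis: kherekpeninikuzrip → kherekepeninikuzrip.

kherekepeninikuzrip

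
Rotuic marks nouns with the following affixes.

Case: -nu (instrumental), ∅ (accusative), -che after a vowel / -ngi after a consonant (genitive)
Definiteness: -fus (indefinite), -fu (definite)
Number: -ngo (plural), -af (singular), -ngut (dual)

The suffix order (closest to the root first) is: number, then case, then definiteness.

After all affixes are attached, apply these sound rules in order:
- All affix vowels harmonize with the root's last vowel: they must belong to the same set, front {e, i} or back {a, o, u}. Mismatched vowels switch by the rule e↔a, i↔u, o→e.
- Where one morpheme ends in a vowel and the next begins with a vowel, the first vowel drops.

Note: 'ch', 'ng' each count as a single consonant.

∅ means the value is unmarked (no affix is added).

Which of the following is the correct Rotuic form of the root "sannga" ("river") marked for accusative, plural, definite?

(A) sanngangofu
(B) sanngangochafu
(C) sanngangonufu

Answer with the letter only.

Attach number plural -ngo → sanngango.
case = accusative: zero marking, form stays sanngango.
Attach definiteness definite -fu → sanngangofu.
Vowel harmony: no change.
Vowel deletion: no change.
So the correct form is sanngangofu, option (A).
(B) sanngangochafu is wrong: it uses genitive instead of accusative for case.
(C) sanngangonufu is wrong: it uses instrumental instead of accusative for case.

A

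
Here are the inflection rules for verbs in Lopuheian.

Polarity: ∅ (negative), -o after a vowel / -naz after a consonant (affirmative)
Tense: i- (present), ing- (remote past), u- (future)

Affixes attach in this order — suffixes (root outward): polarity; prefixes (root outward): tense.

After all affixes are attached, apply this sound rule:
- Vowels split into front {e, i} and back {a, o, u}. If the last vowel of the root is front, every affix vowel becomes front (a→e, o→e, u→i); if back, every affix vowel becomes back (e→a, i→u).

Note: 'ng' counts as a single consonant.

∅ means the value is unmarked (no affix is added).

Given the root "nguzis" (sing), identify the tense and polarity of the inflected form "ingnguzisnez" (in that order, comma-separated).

remote past, affirmative

Segment: ing-nguzis-naz.
tense: ing- → remote past.
polarity: -o/naz → affirmative.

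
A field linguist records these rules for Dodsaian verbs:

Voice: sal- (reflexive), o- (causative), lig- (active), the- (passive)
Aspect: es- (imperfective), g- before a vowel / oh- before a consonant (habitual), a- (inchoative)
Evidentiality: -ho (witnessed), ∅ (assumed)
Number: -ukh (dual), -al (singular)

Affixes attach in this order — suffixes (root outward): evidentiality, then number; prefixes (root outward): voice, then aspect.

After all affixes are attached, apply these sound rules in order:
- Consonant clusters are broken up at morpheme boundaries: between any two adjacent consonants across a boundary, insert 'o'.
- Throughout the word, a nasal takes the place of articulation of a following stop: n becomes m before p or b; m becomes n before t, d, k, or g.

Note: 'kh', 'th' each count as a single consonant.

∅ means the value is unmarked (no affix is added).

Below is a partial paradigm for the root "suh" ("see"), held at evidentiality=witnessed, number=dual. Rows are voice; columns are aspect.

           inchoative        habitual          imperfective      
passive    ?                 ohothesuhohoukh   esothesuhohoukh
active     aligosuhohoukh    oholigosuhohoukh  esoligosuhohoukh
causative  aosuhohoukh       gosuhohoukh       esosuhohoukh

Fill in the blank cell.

athesuhohoukh

Attach evidentiality witnessed -ho → suhho.
Attach voice passive the- → thesuhho.
Attach number dual -ukh → thesuhhoukh.
Attach aspect inchoative a- → athesuhhoukh.
Apply epenthesis: athesuhhoukh → athesuhohoukh.
Nasal assimilation: no change.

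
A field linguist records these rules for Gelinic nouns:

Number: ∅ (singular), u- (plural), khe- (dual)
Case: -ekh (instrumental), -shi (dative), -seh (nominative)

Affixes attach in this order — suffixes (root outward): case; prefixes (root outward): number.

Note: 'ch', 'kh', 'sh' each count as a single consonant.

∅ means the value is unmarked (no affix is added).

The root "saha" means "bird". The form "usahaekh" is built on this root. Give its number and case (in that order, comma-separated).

plural, instrumental

Segment: u-saha-ekh.
number: u- → plural.
case: -ekh → instrumental.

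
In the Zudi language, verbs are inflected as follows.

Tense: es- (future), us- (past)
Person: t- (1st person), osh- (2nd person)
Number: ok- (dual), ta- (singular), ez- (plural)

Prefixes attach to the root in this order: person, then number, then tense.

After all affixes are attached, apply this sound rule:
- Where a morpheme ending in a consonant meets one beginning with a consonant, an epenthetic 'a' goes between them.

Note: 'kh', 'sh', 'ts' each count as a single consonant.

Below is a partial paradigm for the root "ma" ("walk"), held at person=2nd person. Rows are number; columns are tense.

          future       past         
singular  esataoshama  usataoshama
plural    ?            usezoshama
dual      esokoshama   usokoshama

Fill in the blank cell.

esezoshama

Attach person 2nd person osh- → oshma.
Attach number plural ez- → ezoshma.
Attach tense future es- → esezoshma.
Apply epenthesis: esezoshma → esezoshama.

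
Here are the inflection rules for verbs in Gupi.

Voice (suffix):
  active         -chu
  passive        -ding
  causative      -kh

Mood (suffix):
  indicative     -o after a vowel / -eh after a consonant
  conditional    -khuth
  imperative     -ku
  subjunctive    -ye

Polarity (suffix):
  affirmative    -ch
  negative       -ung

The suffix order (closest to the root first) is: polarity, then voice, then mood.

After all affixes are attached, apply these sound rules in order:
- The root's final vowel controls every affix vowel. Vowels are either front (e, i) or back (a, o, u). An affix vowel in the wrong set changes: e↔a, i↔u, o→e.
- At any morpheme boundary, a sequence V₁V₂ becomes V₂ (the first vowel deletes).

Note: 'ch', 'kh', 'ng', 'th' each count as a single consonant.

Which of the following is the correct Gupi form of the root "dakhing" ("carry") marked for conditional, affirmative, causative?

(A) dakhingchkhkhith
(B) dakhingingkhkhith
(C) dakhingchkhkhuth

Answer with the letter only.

A

Attach polarity affirmative -ch → dakhingch.
Attach voice causative -kh → dakhingchkh.
Attach mood conditional -khuth → dakhingchkhkhuth.
Apply vowel harmony: dakhingchkhkhuth → dakhingchkhkhith.
Vowel deletion: no change.
So the correct form is dakhingchkhkhith, option (A).
(C) dakhingchkhkhuth is wrong: it fails to apply the sound rule(s).
(B) dakhingingkhkhith is wrong: it uses negative instead of affirmative for polarity.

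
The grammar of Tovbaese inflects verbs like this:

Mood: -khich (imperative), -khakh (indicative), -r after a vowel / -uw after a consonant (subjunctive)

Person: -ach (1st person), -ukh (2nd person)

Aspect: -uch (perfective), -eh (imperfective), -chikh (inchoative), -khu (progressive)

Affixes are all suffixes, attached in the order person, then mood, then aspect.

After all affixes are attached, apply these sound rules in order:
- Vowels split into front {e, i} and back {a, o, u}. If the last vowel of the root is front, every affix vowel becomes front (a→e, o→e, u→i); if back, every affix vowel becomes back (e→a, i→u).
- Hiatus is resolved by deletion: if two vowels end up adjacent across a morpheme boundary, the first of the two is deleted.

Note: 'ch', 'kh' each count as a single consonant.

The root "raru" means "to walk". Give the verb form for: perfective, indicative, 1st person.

rarachkhakhuch

Attach person 1st person -ach → raruach.
Attach mood indicative -khakh → raruachkhakh.
Attach aspect perfective -uch → raruachkhakhuch.
Vowel harmony: no change.
Apply vowel deletion: raruachkhakhuch → rarachkhakhuch.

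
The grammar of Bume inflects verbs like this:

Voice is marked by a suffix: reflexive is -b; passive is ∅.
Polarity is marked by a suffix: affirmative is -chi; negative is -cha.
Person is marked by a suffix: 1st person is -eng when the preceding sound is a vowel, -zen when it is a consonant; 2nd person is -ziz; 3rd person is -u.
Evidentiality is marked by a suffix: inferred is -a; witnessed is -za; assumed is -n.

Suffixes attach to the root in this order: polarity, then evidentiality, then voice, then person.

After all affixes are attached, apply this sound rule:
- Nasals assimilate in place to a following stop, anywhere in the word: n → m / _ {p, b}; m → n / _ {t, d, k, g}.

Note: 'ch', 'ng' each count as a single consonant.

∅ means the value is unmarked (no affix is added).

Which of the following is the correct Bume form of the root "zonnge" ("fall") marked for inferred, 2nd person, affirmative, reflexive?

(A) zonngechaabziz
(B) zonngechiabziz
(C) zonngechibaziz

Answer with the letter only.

B

Attach polarity affirmative -chi → zonngechi.
Attach evidentiality inferred -a → zonngechia.
Attach voice reflexive -b → zonngechiab.
Attach person 2nd person -ziz → zonngechiabziz.
Nasal assimilation: no change.
So the correct form is zonngechiabziz, option (B).
(A) zonngechaabziz is wrong: it uses negative instead of affirmative for polarity.
(C) zonngechibaziz is wrong: it has the affixes in the wrong order.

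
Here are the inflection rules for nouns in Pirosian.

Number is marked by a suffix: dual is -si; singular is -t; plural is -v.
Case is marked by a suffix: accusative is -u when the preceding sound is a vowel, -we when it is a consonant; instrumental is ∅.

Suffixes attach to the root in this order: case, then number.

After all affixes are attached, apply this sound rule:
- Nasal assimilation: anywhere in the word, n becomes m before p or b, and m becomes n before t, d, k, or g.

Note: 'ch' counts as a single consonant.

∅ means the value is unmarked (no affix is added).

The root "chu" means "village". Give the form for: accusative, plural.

chuuv

Attach case accusative -u (after vowel 'u') → chuu.
Attach number plural -v → chuuv.
Nasal assimilation: no change.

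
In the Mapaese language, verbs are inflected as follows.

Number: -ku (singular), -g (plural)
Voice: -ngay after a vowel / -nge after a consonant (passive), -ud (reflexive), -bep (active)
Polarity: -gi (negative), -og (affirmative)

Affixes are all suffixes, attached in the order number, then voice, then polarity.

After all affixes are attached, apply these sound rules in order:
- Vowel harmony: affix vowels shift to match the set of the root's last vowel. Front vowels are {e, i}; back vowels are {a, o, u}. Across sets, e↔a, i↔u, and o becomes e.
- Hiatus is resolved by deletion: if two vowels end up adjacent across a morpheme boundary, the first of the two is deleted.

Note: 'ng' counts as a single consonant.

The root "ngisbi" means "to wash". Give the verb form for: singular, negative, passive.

Attach number singular -ku → ngisbiku.
Attach voice passive -ngay (after vowel 'u') → ngisbikungay.
Attach polarity negative -gi → ngisbikungaygi.
Apply vowel harmony: ngisbikungaygi → ngisbikingeygi.
Vowel deletion: no change.

ngisbikingeygi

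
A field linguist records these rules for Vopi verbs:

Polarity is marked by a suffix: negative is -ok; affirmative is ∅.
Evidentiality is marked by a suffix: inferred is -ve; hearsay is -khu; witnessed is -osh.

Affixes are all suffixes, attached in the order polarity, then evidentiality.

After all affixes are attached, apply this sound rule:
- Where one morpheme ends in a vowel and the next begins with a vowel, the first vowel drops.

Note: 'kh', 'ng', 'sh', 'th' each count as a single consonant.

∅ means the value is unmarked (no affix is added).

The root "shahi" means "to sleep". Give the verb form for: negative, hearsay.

Attach polarity negative -ok → shahiok.
Attach evidentiality hearsay -khu → shahiokkhu.
Apply vowel deletion: shahiokkhu → shahokkhu.

shahokkhu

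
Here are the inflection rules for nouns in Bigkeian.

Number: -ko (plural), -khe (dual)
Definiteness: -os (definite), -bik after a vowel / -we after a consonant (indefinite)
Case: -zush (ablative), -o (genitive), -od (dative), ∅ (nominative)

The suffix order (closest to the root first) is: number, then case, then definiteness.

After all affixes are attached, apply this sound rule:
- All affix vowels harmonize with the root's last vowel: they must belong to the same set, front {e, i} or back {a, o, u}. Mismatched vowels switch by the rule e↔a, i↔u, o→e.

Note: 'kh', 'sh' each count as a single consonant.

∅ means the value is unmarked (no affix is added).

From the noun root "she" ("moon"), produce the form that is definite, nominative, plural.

Attach number plural -ko → sheko.
case = nominative: zero marking, form stays sheko.
Attach definiteness definite -os → shekoos.
Apply vowel harmony: shekoos → shekees.

shekees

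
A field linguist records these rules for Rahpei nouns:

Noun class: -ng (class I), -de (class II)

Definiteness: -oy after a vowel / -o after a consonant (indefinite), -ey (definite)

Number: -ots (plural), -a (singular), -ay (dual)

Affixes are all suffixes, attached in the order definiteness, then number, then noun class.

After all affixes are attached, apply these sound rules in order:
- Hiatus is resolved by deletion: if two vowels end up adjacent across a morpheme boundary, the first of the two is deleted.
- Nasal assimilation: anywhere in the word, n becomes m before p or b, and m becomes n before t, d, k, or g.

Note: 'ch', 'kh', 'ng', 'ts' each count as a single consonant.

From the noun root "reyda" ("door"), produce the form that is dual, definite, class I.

Attach definiteness definite -ey → reydaey.
Attach number dual -ay → reydaeyay.
Attach noun class class I -ng → reydaeyayng.
Apply vowel deletion: reydaeyayng → reydeyayng.
Nasal assimilation: no change.

reydeyayng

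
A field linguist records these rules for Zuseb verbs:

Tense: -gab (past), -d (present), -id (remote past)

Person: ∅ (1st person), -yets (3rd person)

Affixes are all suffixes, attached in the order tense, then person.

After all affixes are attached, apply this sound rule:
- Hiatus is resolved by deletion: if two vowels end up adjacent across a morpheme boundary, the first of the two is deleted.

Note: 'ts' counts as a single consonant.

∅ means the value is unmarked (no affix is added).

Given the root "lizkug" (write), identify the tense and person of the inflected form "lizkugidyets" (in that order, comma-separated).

remote past, 3rd person

Segment: lizkug-id-yets.
tense: -id → remote past.
person: -yets → 3rd person.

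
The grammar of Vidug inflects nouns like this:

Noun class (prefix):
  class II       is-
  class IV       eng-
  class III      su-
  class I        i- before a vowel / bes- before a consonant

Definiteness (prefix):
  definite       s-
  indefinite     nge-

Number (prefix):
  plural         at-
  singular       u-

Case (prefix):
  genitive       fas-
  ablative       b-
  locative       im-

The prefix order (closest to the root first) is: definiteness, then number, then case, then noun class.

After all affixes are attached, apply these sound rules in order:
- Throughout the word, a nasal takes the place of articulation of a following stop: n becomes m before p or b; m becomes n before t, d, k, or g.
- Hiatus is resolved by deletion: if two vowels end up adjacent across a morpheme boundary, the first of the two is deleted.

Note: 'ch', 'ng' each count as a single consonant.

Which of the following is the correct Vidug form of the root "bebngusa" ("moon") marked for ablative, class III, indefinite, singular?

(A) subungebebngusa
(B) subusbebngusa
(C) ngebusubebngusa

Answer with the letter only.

A

Attach definiteness indefinite nge- → ngebebngusa.
Attach number singular u- → ungebebngusa.
Attach case ablative b- → bungebebngusa.
Attach noun class class III su- → subungebebngusa.
Nasal assimilation: no change.
Vowel deletion: no change.
So the correct form is subungebebngusa, option (A).
(B) subusbebngusa is wrong: it uses definite instead of indefinite for definiteness.
(C) ngebusubebngusa is wrong: it has the affixes in the wrong order.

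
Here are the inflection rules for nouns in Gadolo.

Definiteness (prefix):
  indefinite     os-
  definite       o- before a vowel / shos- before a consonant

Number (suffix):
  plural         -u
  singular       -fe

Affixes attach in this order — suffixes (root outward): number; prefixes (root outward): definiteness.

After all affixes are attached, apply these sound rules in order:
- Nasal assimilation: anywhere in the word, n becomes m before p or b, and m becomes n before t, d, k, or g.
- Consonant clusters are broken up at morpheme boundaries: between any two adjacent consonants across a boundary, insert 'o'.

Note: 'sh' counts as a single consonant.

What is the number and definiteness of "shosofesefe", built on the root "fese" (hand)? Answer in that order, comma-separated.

singular, definite

Segment: shos-fese-fe.
number: -fe → singular.
definiteness: o/shos- → definite.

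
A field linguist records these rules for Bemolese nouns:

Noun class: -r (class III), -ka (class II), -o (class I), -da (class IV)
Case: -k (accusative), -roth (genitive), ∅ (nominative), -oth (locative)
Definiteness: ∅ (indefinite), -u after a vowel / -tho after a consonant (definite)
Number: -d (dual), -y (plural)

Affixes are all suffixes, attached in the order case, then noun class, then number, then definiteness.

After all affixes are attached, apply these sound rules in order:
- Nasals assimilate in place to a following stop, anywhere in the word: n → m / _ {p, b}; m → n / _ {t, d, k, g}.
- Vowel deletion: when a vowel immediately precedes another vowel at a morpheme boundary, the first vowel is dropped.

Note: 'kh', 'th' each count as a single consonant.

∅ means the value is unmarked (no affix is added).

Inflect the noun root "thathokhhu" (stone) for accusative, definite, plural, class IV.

Attach case accusative -k → thathokhhuk.
Attach noun class class IV -da → thathokhhukda.
Attach number plural -y → thathokhhukday.
Attach definiteness definite -tho (after consonant 'y') → thathokhhukdaytho.
Nasal assimilation: no change.
Vowel deletion: no change.

thathokhhukdaytho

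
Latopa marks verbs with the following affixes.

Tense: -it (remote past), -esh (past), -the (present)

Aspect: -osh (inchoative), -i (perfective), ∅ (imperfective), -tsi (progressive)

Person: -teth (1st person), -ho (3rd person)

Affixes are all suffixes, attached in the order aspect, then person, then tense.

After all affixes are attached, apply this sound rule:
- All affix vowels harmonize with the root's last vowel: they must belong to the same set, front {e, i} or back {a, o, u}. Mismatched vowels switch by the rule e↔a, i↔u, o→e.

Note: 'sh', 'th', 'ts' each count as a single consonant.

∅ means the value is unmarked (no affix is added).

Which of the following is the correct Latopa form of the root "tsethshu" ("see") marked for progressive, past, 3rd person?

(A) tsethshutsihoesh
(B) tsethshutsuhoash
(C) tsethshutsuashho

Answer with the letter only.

B

Attach aspect progressive -tsi → tsethshutsi.
Attach person 3rd person -ho → tsethshutsiho.
Attach tense past -esh → tsethshutsihoesh.
Apply vowel harmony: tsethshutsihoesh → tsethshutsuhoash.
So the correct form is tsethshutsuhoash, option (B).
(A) tsethshutsihoesh is wrong: it fails to apply the sound rule(s).
(C) tsethshutsuashho is wrong: it has the affixes in the wrong order.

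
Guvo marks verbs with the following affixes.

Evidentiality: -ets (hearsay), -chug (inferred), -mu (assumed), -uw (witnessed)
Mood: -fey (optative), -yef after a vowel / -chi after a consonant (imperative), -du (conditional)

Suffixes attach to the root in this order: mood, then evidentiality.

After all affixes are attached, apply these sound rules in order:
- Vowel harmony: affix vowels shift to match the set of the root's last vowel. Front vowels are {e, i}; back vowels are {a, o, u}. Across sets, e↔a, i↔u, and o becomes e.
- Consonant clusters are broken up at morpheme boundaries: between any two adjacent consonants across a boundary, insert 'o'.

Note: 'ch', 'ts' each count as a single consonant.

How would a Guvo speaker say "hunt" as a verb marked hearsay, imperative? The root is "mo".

moyafats

Attach mood imperative -yef (after vowel 'o') → moyef.
Attach evidentiality hearsay -ets → moyefets.
Apply vowel harmony: moyefets → moyafats.
Epenthesis: no change.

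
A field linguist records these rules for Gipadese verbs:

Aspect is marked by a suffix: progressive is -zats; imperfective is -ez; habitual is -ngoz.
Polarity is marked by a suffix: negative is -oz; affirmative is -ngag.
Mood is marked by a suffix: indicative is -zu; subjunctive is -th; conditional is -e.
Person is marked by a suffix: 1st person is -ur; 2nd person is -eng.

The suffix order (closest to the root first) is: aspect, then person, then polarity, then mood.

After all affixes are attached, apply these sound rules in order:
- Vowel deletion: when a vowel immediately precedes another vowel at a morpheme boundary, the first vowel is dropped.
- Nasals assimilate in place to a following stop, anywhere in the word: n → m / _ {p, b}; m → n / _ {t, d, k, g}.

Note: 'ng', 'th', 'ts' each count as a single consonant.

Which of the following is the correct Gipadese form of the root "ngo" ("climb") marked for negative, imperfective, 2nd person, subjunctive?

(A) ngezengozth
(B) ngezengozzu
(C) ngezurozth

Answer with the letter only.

Attach aspect imperfective -ez → ngoez.
Attach person 2nd person -eng → ngoezeng.
Attach polarity negative -oz → ngoezengoz.
Attach mood subjunctive -th → ngoezengozth.
Apply vowel deletion: ngoezengozth → ngezengozth.
Nasal assimilation: no change.
So the correct form is ngezengozth, option (A).
(B) ngezengozzu is wrong: it uses indicative instead of subjunctive for mood.
(C) ngezurozth is wrong: it uses 1st person instead of 2nd person for person.

A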